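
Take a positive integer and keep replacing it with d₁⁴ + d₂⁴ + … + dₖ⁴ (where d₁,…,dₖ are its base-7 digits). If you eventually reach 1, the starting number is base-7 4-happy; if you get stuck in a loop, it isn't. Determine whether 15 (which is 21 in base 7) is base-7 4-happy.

15 = (2,1)_7 → 17
17 = (2,3)_7 → 97
97 = (1,6,6)_7 → 2593
2593 = (1,0,3,6,3)_7 → 1459
1459 = (4,1,5,3)_7 → 963
963 = (2,5,4,4)_7 → 1153
1153 = (3,2,3,5)_7 → 803
803 = (2,2,2,5)_7 → 673
673 = (1,6,5,1)_7 → 1923
1923 = (5,4,1,5)_7 → 1507
1507 = (4,2,5,2)_7 → 913
913 = (2,4,4,3)_7 → 609
609 = (1,5,3,0)_7 → 707
707 = (2,0,3,0)_7 → 97  — 97 already seen; the sequence cycles without reaching 1.

not base-7 4-happy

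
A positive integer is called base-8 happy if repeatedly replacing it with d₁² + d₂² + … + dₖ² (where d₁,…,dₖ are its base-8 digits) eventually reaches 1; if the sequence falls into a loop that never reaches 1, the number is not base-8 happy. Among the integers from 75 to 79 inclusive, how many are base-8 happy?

75: 75 → 11 → 10 → 5 → 25 → 10  — not base-8 happy
76: 76 → 18 → 8 → 1  — base-8 happy
77: 77 → 27 → 18 → 8 → 1  — base-8 happy
78: 78 → 38 → 52 → 52  — not base-8 happy
79: 79 → 51 → 45 → 50 → 40 → 25 → 10 → 5 → 25  — not base-8 happy
base-8 happy: 76, 77

2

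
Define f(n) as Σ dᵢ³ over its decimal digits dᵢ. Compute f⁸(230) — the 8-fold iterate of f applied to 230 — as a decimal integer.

371

230 → 2³ + 3³ + 0³ = 35
35 → 3³ + 5³ = 152
152 → 1³ + 5³ + 2³ = 134
134 → 1³ + 3³ + 4³ = 92
92 → 9³ + 2³ = 737
737 → 7³ + 3³ + 7³ = 713
713 → 7³ + 1³ + 3³ = 371
371 → 3³ + 7³ + 1³ = 371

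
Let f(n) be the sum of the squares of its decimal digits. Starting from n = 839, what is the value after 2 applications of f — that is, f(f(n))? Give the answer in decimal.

839 → 8² + 3² + 9² = 154
154 → 1² + 5² + 4² = 42

42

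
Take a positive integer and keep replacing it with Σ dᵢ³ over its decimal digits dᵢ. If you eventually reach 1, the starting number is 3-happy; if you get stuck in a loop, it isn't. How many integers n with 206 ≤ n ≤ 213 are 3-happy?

206: 206 → 224 → 80 → 512 → 134 → 92 → 737 → 713 → 371 → 371  — not 3-happy
207: 207 → 351 → 153 → 153  — not 3-happy
208: 208 → 520 → 133 → 55 → 250 → 133  — not 3-happy
209: 209 → 737 → 713 → 371 → 371  — not 3-happy
210: 210 → 9 → 729 → 1080 → 513 → 153 → 153  — not 3-happy
211: 211 → 10 → 1  — 3-happy
212: 212 → 17 → 344 → 155 → 251 → 134 → 92 → 737 → 713 → 371 → 371  — not 3-happy
213: 213 → 36 → 243 → 99 → 1458 → 702 → 351 → 153 → 153  — not 3-happy
3-happy: 211

1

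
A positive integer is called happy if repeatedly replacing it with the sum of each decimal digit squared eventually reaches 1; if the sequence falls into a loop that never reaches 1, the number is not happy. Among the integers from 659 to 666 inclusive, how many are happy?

1

659: 659 → 142 → 21 → 5 → 25 → 29 → 85 → 89 → 145 → 42 → 20 → 4 → 16 → 37 → 58 → 89  — not happy
660: 660 → 72 → 53 → 34 → 25 → 29 → 85 → 89 → 145 → 42 → 20 → 4 → 16 → 37 → 58 → 89  — not happy
661: 661 → 73 → 58 → 89 → 145 → 42 → 20 → 4 → 16 → 37 → 58  — not happy
662: 662 → 76 → 85 → 89 → 145 → 42 → 20 → 4 → 16 → 37 → 58 → 89  — not happy
663: 663 → 81 → 65 → 61 → 37 → 58 → 89 → 145 → 42 → 20 → 4 → 16 → 37  — not happy
664: 664 → 88 → 128 → 69 → 117 → 51 → 26 → 40 → 16 → 37 → 58 → 89 → 145 → 42 → 20 → 4 → 16  — not happy
665: 665 → 97 → 130 → 10 → 1  — happy
666: 666 → 108 → 65 → 61 → 37 → 58 → 89 → 145 → 42 → 20 → 4 → 16 → 37  — not happy
happy: 665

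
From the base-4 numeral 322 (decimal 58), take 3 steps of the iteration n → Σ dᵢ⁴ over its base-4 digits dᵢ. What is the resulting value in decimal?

83

58 = (3,2,2)_4 → 3⁴ + 2⁴ + 2⁴ = 81 + 16 + 16 = 113
113 = (1,3,0,1)_4 → 1⁴ + 3⁴ + 0⁴ + 1⁴ = 1 + 81 + 0 + 1 = 83
83 = (1,1,0,3)_4 → 1⁴ + 1⁴ + 0⁴ + 3⁴ = 1 + 1 + 0 + 81 = 83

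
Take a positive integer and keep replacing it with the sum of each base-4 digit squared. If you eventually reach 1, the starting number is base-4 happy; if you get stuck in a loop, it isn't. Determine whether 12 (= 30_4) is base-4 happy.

base-4 happy

12 = (3,0)_4 → 3² + 0² = 9 + 0 = 9
9 = (2,1)_4 → 2² + 1² = 4 + 1 = 5
5 = (1,1)_4 → 1² + 1² = 1 + 1 = 2
2 = (2)_4 → 2² = 4
4 = (1,0)_4 → 1² + 0² = 1 + 0 = 1  — reached 1.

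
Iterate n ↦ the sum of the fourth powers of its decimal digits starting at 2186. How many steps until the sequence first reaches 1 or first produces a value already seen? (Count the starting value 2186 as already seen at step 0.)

14

2186 → 2⁴ + 1⁴ + 8⁴ + 6⁴ = 16 + 1 + 4096 + 1296 = 5409
5409 → 5⁴ + 4⁴ + 0⁴ + 9⁴ = 625 + 256 + 0 + 6561 = 7442
7442 → 7⁴ + 4⁴ + 4⁴ + 2⁴ = 2401 + 256 + 256 + 16 = 2929
2929 → 2⁴ + 9⁴ + 2⁴ + 9⁴ = 16 + 6561 + 16 + 6561 = 13154
13154 → 1⁴ + 3⁴ + 1⁴ + 5⁴ + 4⁴ = 1 + 81 + 1 + 625 + 256 = 964
964 → 9⁴ + 6⁴ + 4⁴ = 6561 + 1296 + 256 = 8113
8113 → 8⁴ + 1⁴ + 1⁴ + 3⁴ = 4096 + 1 + 1 + 81 = 4179
4179 → 4⁴ + 1⁴ + 7⁴ + 9⁴ = 256 + 1 + 2401 + 6561 = 9219
9219 → 9⁴ + 2⁴ + 1⁴ + 9⁴ = 6561 + 16 + 1 + 6561 = 13139
13139 → 1⁴ + 3⁴ + 1⁴ + 3⁴ + 9⁴ = 1 + 81 + 1 + 81 + 6561 = 6725
6725 → 6⁴ + 7⁴ + 2⁴ + 5⁴ = 1296 + 2401 + 16 + 625 = 4338
4338 → 4⁴ + 3⁴ + 3⁴ + 8⁴ = 256 + 81 + 81 + 4096 = 4514
4514 → 4⁴ + 5⁴ + 1⁴ + 4⁴ = 256 + 625 + 1 + 256 = 1138
1138 → 1⁴ + 1⁴ + 3⁴ + 8⁴ = 1 + 1 + 81 + 4096 = 4179  — 4179 repeats.
That took 14 steps.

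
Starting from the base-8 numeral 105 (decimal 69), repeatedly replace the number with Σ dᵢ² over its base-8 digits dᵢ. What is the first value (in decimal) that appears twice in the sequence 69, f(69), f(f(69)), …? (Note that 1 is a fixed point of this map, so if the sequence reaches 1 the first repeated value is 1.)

26

69 = (1,0,5)_8 → 1² + 0² + 5² = 1 + 0 + 25 = 26
26 = (3,2)_8 → 3² + 2² = 9 + 4 = 13
13 = (1,5)_8 → 1² + 5² = 1 + 25 = 26  — 26 already appeared earlier.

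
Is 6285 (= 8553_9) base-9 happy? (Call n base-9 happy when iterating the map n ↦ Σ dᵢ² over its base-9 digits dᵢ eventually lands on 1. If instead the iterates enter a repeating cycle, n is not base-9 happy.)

not base-9 happy

6285 = (8,5,5,3)_9 → 8² + 5² + 5² + 3² = 123
123 = (1,4,6)_9 → 1² + 4² + 6² = 53
53 = (5,8)_9 → 5² + 8² = 89
89 = (1,0,8)_9 → 1² + 0² + 8² = 65
65 = (7,2)_9 → 7² + 2² = 53  — 53 already seen; the sequence cycles without reaching 1.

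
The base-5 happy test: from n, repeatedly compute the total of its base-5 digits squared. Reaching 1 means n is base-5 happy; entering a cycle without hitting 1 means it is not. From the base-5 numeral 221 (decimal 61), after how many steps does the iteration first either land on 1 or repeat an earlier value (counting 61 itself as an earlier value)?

61 = (2,2,1)_5 → 2² + 2² + 1² = 9
9 = (1,4)_5 → 1² + 4² = 17
17 = (3,2)_5 → 3² + 2² = 13
13 = (2,3)_5 → 2² + 3² = 13  — 13 repeats.
That took 4 steps.

4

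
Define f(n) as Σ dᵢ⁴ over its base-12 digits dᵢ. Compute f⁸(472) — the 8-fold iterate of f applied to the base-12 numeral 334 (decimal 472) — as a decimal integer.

7955

472 = (3,3,4)_12 → 3⁴ + 3⁴ + 4⁴ = 81 + 81 + 256 = 418
418 = (2,10,10)_12 → 2⁴ + 10⁴ + 10⁴ = 16 + 10000 + 10000 = 20016
20016 = (11,7,0,0)_12 → 11⁴ + 7⁴ + 0⁴ + 0⁴ = 14641 + 2401 + 0 + 0 = 17042
17042 = (9,10,4,2)_12 → 9⁴ + 10⁴ + 4⁴ + 2⁴ = 6561 + 10000 + 256 + 16 = 16833
16833 = (9,8,10,9)_12 → 9⁴ + 8⁴ + 10⁴ + 9⁴ = 6561 + 4096 + 10000 + 6561 = 27218
27218 = (1,3,9,0,2)_12 → 1⁴ + 3⁴ + 9⁴ + 0⁴ + 2⁴ = 1 + 81 + 6561 + 0 + 16 = 6659
6659 = (3,10,2,11)_12 → 3⁴ + 10⁴ + 2⁴ + 11⁴ = 81 + 10000 + 16 + 14641 = 24738
24738 = (1,2,3,9,6)_12 → 1⁴ + 2⁴ + 3⁴ + 9⁴ + 6⁴ = 1 + 16 + 81 + 6561 + 1296 = 7955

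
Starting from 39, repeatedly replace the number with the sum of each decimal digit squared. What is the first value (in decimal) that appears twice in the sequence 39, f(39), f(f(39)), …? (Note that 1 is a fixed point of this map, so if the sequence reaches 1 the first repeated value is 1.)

37

39 → 3² + 9² = 90
90 → 9² + 0² = 81
81 → 8² + 1² = 65
65 → 6² + 5² = 61
61 → 6² + 1² = 37
37 → 3² + 7² = 58
58 → 5² + 8² = 89
89 → 8² + 9² = 145
145 → 1² + 4² + 5² = 42
42 → 4² + 2² = 20
20 → 2² + 0² = 4
4 → 4² = 16
16 → 1² + 6² = 37  — 37 already appeared earlier.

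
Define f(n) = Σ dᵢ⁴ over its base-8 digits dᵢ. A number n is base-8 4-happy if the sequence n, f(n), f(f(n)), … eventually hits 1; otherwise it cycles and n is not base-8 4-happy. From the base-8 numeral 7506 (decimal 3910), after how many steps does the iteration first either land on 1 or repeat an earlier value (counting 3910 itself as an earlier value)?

3910 = (7,5,0,6)_8 → 7⁴ + 5⁴ + 0⁴ + 6⁴ = 2401 + 625 + 0 + 1296 = 4322
4322 = (1,0,3,4,2)_8 → 1⁴ + 0⁴ + 3⁴ + 4⁴ + 2⁴ = 1 + 0 + 81 + 256 + 16 = 354
354 = (5,4,2)_8 → 5⁴ + 4⁴ + 2⁴ = 625 + 256 + 16 = 897
897 = (1,6,0,1)_8 → 1⁴ + 6⁴ + 0⁴ + 1⁴ = 1 + 1296 + 0 + 1 = 1298
1298 = (2,4,2,2)_8 → 2⁴ + 4⁴ + 2⁴ + 2⁴ = 16 + 256 + 16 + 16 = 304
304 = (4,6,0)_8 → 4⁴ + 6⁴ + 0⁴ = 256 + 1296 + 0 = 1552
1552 = (3,0,2,0)_8 → 3⁴ + 0⁴ + 2⁴ + 0⁴ = 81 + 0 + 16 + 0 = 97
97 = (1,4,1)_8 → 1⁴ + 4⁴ + 1⁴ = 1 + 256 + 1 = 258
258 = (4,0,2)_8 → 4⁴ + 0⁴ + 2⁴ = 256 + 0 + 16 = 272
272 = (4,2,0)_8 → 4⁴ + 2⁴ + 0⁴ = 256 + 16 + 0 = 272  — 272 repeats.
That took 10 steps.

10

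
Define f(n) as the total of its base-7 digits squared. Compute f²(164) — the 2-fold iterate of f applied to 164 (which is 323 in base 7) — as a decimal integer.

164 = (3,2,3)_7 → 3² + 2² + 3² = 22
22 = (3,1)_7 → 3² + 1² = 10

10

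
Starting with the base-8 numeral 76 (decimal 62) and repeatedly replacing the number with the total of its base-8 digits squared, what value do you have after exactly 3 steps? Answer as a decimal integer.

45

62 = (7,6)_8 → 85
85 = (1,2,5)_8 → 30
30 = (3,6)_8 → 45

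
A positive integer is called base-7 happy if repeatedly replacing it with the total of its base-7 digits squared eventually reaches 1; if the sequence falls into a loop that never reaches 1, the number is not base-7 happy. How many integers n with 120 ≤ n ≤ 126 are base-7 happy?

1

120: 120 → 14 → 4 → 16 → 8 → 2 → 4  — not base-7 happy
121: 121 → 17 → 13 → 37 → 29 → 17  — not base-7 happy
122: 122 → 22 → 10 → 10  — not base-7 happy
123: 123 → 29 → 17 → 13 → 37 → 29  — not base-7 happy
124: 124 → 38 → 34 → 52 → 10 → 10  — not base-7 happy
125: 125 → 49 → 1  — base-7 happy
126: 126 → 20 → 40 → 50 → 2 → 4 → 16 → 8 → 2  — not base-7 happy
base-7 happy: 125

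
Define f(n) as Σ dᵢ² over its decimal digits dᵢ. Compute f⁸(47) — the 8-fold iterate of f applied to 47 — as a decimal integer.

47 → 4² + 7² = 16 + 49 = 65
65 → 6² + 5² = 36 + 25 = 61
61 → 6² + 1² = 36 + 1 = 37
37 → 3² + 7² = 9 + 49 = 58
58 → 5² + 8² = 25 + 64 = 89
89 → 8² + 9² = 64 + 81 = 145
145 → 1² + 4² + 5² = 1 + 16 + 25 = 42
42 → 4² + 2² = 16 + 4 = 20

20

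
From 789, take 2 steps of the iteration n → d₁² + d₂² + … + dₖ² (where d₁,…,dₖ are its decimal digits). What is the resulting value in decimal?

789 → 7² + 8² + 9² = 194
194 → 1² + 9² + 4² = 98

98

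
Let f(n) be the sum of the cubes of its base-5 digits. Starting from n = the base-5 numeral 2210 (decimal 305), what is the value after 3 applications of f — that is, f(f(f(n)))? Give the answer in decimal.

9

305 = (2,2,1,0)_5 → 2³ + 2³ + 1³ + 0³ = 17
17 = (3,2)_5 → 3³ + 2³ = 35
35 = (1,2,0)_5 → 1³ + 2³ + 0³ = 9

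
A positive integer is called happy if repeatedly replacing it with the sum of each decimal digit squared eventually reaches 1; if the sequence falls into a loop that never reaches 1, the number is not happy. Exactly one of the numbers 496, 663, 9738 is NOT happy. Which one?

663

496: 496 → 133 → 19 → 82 → 68 → 100 → 1  — reaches 1 (happy)
663: 663 → 81 → 65 → 61 → 37 → 58 → 89 → 145 → 42 → 20 → 4 → 16 → 37  — repeats 37 (not happy)
9738: 9738 → 203 → 13 → 10 → 1  — reaches 1 (happy)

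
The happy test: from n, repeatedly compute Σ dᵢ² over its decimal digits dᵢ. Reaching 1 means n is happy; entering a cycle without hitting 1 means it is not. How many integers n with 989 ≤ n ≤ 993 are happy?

1

989: 989 → 226 → 44 → 32 → 13 → 10 → 1  — happy
990: 990 → 162 → 41 → 17 → 50 → 25 → 29 → 85 → 89 → 145 → 42 → 20 → 4 → 16 → 37 → 58 → 89  — not happy
991: 991 → 163 → 46 → 52 → 29 → 85 → 89 → 145 → 42 → 20 → 4 → 16 → 37 → 58 → 89  — not happy
992: 992 → 166 → 73 → 58 → 89 → 145 → 42 → 20 → 4 → 16 → 37 → 58  — not happy
993: 993 → 171 → 51 → 26 → 40 → 16 → 37 → 58 → 89 → 145 → 42 → 20 → 4 → 16  — not happy
happy: 989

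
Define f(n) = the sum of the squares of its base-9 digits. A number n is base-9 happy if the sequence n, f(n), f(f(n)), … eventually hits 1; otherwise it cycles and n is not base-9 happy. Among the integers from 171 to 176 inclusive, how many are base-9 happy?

1

171: 171 → 5 → 25 → 53 → 89 → 65 → 53  (repeats 53)
172: 172 → 6 → 36 → 16 → 50 → 50  (repeats 50)
173: 173 → 9 → 1  (reaches 1)
174: 174 → 14 → 26 → 68 → 74 → 68  (repeats 68)
175: 175 → 21 → 13 → 17 → 65 → 53 → 89 → 65  (repeats 65)
176: 176 → 30 → 18 → 4 → 16 → 50 → 50  (repeats 50)
base-9 happy: 173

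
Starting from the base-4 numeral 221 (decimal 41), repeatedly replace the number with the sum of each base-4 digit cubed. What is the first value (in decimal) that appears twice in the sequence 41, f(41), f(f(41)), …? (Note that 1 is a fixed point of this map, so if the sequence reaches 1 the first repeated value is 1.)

41 = (2,2,1)_4 → 2³ + 2³ + 1³ = 17
17 = (1,0,1)_4 → 1³ + 0³ + 1³ = 2
2 = (2)_4 → 2³ = 8
8 = (2,0)_4 → 2³ + 0³ = 8  — 8 already appeared earlier.

8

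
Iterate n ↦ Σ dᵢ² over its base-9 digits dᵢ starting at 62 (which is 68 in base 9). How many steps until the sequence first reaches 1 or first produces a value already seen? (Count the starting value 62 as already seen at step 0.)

62 = (6,8)_9 → 6² + 8² = 100
100 = (1,2,1)_9 → 1² + 2² + 1² = 6
6 = (6)_9 → 6² = 36
36 = (4,0)_9 → 4² + 0² = 16
16 = (1,7)_9 → 1² + 7² = 50
50 = (5,5)_9 → 5² + 5² = 50  — 50 repeats.
That took 6 steps.

6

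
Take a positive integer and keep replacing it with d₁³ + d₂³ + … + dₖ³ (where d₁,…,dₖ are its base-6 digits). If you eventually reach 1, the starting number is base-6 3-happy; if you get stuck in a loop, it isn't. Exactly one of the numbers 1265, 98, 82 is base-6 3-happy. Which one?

98

1265: 1265 → 375 → 100 → 136 → 155 → 190 → 190  — repeats 190 (not base-6 3-happy)
98: 98 → 80 → 17 → 133 → 92 → 43 → 3 → 27 → 91 → 36 → 1  — reaches 1 (base-6 3-happy)
82: 82 → 73 → 9 → 28 → 128 → 62 → 73  — repeats 73 (not base-6 3-happy)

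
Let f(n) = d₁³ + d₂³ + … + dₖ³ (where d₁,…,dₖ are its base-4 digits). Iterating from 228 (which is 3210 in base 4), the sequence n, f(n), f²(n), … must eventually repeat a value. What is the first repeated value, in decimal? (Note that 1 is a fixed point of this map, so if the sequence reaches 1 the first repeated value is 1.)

9

228 = (3,2,1,0)_4 → 3³ + 2³ + 1³ + 0³ = 36
36 = (2,1,0)_4 → 2³ + 1³ + 0³ = 9
9 = (2,1)_4 → 2³ + 1³ = 9  — 9 already appeared earlier.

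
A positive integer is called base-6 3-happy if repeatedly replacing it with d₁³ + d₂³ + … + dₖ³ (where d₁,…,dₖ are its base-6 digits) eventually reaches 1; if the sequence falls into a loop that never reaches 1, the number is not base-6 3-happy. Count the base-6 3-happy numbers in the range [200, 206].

200: 200 → 160 → 136 → 155 → 190 → 190  (repeats 190)
201: 201 → 179 → 314 → 81 → 36 → 1  (reaches 1)
202: 202 → 216 → 1  (reaches 1)
203: 203 → 277 → 67 → 127 → 55 → 29 → 189 → 153 → 92 → 43 → 3 → 27 → 91 → 36 → 1  (reaches 1)
204: 204 → 189 → 153 → 92 → 43 → 3 → 27 → 91 → 36 → 1  (reaches 1)
205: 205 → 190 → 190  (repeats 190)
206: 206 → 197 → 258 → 3 → 27 → 91 → 36 → 1  (reaches 1)
base-6 3-happy: 201, 202, 203, 204, 206

5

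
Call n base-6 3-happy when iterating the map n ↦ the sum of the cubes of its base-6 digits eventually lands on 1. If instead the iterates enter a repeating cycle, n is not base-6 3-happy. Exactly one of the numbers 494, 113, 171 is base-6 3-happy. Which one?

494

494: 494 → 81 → 36 → 1  — reaches 1 (base-6 3-happy)
113: 113 → 152 → 73 → 9 → 28 → 128 → 62 → 73  — repeats 73 (not base-6 3-happy)
171: 171 → 155 → 190 → 190  — repeats 190 (not base-6 3-happy)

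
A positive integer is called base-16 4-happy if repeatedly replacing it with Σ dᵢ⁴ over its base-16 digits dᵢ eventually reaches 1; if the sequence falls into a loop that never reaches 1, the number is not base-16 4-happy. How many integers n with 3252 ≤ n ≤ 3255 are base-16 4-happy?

3252: 3252 → 35633 → 18819 → 10994 → 60657 → 109778 → 59314 → 55474 → 47314 → 47314  — not base-16 4-happy
3253: 3253 → 36002 → 34848 → 8208 → 17 → 2 → 16 → 1  — base-16 4-happy
3254: 3254 → 36673 → 54978 → 50609 → 36003 → 34913 → 9489 → 643 → 4193 → 1298 → 642 → 4128 → 17 → 2 → 16 → 1  — base-16 4-happy
3255: 3255 → 37778 → 13219 → 10243 → 4193 → 1298 → 642 → 4128 → 17 → 2 → 16 → 1  — base-16 4-happy
base-16 4-happy: 3253, 3254, 3255

3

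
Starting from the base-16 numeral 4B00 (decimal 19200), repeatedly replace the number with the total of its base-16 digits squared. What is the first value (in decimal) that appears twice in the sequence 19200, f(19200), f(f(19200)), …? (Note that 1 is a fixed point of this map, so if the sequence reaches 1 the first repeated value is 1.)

169

19200 = (4,11,0,0)_16 → 137
137 = (8,9)_16 → 145
145 = (9,1)_16 → 82
82 = (5,2)_16 → 29
29 = (1,13)_16 → 170
170 = (10,10)_16 → 200
200 = (12,8)_16 → 208
208 = (13,0)_16 → 169
169 = (10,9)_16 → 181
181 = (11,5)_16 → 146
146 = (9,2)_16 → 85
85 = (5,5)_16 → 50
50 = (3,2)_16 → 13
13 = (13)_16 → 169  — 169 already appeared earlier.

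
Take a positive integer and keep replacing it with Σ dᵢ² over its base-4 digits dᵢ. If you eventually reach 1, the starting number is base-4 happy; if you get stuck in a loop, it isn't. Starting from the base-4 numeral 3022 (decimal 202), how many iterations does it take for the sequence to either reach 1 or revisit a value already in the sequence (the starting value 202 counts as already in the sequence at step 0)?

4

202 = (3,0,2,2)_4 → 17
17 = (1,0,1)_4 → 2
2 = (2)_4 → 4
4 = (1,0)_4 → 1  — reached 1.
That took 4 steps.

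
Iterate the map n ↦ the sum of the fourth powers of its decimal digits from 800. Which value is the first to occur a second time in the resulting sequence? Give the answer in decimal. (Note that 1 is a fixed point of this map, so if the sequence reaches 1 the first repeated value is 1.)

4179

800 → 4096
4096 → 8113
8113 → 4179
4179 → 9219
9219 → 13139
13139 → 6725
6725 → 4338
4338 → 4514
4514 → 1138
1138 → 4179  — 4179 already appeared earlier.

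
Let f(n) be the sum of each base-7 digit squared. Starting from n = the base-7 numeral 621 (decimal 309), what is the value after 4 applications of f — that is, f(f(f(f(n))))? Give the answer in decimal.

309 = (6,2,1)_7 → 6² + 2² + 1² = 41
41 = (5,6)_7 → 5² + 6² = 61
61 = (1,1,5)_7 → 1² + 1² + 5² = 27
27 = (3,6)_7 → 3² + 6² = 45

45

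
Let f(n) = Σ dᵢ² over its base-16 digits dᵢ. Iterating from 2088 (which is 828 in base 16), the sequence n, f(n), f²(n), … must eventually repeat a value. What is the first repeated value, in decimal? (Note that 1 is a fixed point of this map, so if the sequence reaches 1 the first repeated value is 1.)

169

2088 = (8,2,8)_16 → 8² + 2² + 8² = 132
132 = (8,4)_16 → 8² + 4² = 80
80 = (5,0)_16 → 5² + 0² = 25
25 = (1,9)_16 → 1² + 9² = 82
82 = (5,2)_16 → 5² + 2² = 29
29 = (1,13)_16 → 1² + 13² = 170
170 = (10,10)_16 → 10² + 10² = 200
200 = (12,8)_16 → 12² + 8² = 208
208 = (13,0)_16 → 13² + 0² = 169
169 = (10,9)_16 → 10² + 9² = 181
181 = (11,5)_16 → 11² + 5² = 146
146 = (9,2)_16 → 9² + 2² = 85
85 = (5,5)_16 → 5² + 5² = 50
50 = (3,2)_16 → 3² + 2² = 13
13 = (13)_16 → 13² = 169  — 169 already appeared earlier.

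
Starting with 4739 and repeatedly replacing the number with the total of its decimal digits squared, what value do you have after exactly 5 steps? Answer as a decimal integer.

4739 → 4² + 7² + 3² + 9² = 155
155 → 1² + 5² + 5² = 51
51 → 5² + 1² = 26
26 → 2² + 6² = 40
40 → 4² + 0² = 16

16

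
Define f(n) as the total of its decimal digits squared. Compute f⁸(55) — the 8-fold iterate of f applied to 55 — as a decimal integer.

20

55 → 50
50 → 25
25 → 29
29 → 85
85 → 89
89 → 145
145 → 42
42 → 20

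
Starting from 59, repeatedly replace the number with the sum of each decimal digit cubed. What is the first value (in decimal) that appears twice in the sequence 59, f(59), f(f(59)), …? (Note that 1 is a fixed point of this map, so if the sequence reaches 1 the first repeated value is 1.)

59 → 5³ + 9³ = 854
854 → 8³ + 5³ + 4³ = 701
701 → 7³ + 0³ + 1³ = 344
344 → 3³ + 4³ + 4³ = 155
155 → 1³ + 5³ + 5³ = 251
251 → 2³ + 5³ + 1³ = 134
134 → 1³ + 3³ + 4³ = 92
92 → 9³ + 2³ = 737
737 → 7³ + 3³ + 7³ = 713
713 → 7³ + 1³ + 3³ = 371
371 → 3³ + 7³ + 1³ = 371  — 371 already appeared earlier.

371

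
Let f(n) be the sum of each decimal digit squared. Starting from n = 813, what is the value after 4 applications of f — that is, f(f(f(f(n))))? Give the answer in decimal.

813 → 8² + 1² + 3² = 74
74 → 7² + 4² = 65
65 → 6² + 5² = 61
61 → 6² + 1² = 37

37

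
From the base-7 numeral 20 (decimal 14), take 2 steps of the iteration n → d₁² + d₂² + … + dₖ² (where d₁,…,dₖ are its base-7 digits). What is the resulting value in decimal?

16

14 = (2,0)_7 → 2² + 0² = 4 + 0 = 4
4 = (4)_7 → 4² = 16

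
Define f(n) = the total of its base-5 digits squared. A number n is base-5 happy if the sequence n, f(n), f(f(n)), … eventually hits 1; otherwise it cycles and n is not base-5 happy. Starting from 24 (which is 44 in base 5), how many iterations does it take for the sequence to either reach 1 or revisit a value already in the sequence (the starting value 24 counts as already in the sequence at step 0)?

24 = (4,4)_5 → 4² + 4² = 32
32 = (1,1,2)_5 → 1² + 1² + 2² = 6
6 = (1,1)_5 → 1² + 1² = 2
2 = (2)_5 → 2² = 4
4 = (4)_5 → 4² = 16
16 = (3,1)_5 → 3² + 1² = 10
10 = (2,0)_5 → 2² + 0² = 4  — 4 repeats.
That took 7 steps.

7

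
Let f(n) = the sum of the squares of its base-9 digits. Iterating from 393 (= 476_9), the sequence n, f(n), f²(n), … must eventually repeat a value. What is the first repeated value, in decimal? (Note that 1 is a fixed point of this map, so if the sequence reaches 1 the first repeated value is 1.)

1

393 = (4,7,6)_9 → 4² + 7² + 6² = 101
101 = (1,2,2)_9 → 1² + 2² + 2² = 9
9 = (1,0)_9 → 1² + 0² = 1  — reached the fixed point 1.
1 → 1, so 1 is the first repeated value.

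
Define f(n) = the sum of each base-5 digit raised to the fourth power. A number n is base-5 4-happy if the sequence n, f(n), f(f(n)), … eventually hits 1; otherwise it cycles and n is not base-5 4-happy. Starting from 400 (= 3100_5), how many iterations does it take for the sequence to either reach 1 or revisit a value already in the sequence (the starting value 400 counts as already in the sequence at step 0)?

12

400 = (3,1,0,0)_5 → 3⁴ + 1⁴ + 0⁴ + 0⁴ = 82
82 = (3,1,2)_5 → 3⁴ + 1⁴ + 2⁴ = 98
98 = (3,4,3)_5 → 3⁴ + 4⁴ + 3⁴ = 418
418 = (3,1,3,3)_5 → 3⁴ + 1⁴ + 3⁴ + 3⁴ = 244
244 = (1,4,3,4)_5 → 1⁴ + 4⁴ + 3⁴ + 4⁴ = 594
594 = (4,3,3,4)_5 → 4⁴ + 3⁴ + 3⁴ + 4⁴ = 674
674 = (1,0,1,4,4)_5 → 1⁴ + 0⁴ + 1⁴ + 4⁴ + 4⁴ = 514
514 = (4,0,2,4)_5 → 4⁴ + 0⁴ + 2⁴ + 4⁴ = 528
528 = (4,1,0,3)_5 → 4⁴ + 1⁴ + 0⁴ + 3⁴ = 338
338 = (2,3,2,3)_5 → 2⁴ + 3⁴ + 2⁴ + 3⁴ = 194
194 = (1,2,3,4)_5 → 1⁴ + 2⁴ + 3⁴ + 4⁴ = 354
354 = (2,4,0,4)_5 → 2⁴ + 4⁴ + 0⁴ + 4⁴ = 528  — 528 repeats.
That took 12 steps.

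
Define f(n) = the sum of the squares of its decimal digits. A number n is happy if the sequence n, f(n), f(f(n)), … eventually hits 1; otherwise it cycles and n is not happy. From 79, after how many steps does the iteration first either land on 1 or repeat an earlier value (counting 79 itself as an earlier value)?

79 → 7² + 9² = 49 + 81 = 130
130 → 1² + 3² + 0² = 1 + 9 + 0 = 10
10 → 1² + 0² = 1 + 0 = 1  — reached 1.
That took 3 steps.

3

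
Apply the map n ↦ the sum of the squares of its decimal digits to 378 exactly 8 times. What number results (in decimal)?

89

378 → 3² + 7² + 8² = 9 + 49 + 64 = 122
122 → 1² + 2² + 2² = 1 + 4 + 4 = 9
9 → 9² = 81
81 → 8² + 1² = 64 + 1 = 65
65 → 6² + 5² = 36 + 25 = 61
61 → 6² + 1² = 36 + 1 = 37
37 → 3² + 7² = 9 + 49 = 58
58 → 5² + 8² = 25 + 64 = 89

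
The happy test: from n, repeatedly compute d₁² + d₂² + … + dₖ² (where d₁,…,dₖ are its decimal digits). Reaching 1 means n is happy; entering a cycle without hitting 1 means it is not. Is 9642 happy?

9642 → 9² + 6² + 4² + 2² = 137
137 → 1² + 3² + 7² = 59
59 → 5² + 9² = 106
106 → 1² + 0² + 6² = 37
37 → 3² + 7² = 58
58 → 5² + 8² = 89
89 → 8² + 9² = 145
145 → 1² + 4² + 5² = 42
42 → 4² + 2² = 20
20 → 2² + 0² = 4
4 → 4² = 16
16 → 1² + 6² = 37  — 37 already seen; the sequence cycles without reaching 1.

not happy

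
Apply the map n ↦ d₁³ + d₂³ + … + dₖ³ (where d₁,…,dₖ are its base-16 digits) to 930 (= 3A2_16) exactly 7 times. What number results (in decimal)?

930 = (3,10,2)_16 → 1035
1035 = (4,0,11)_16 → 1395
1395 = (5,7,3)_16 → 495
495 = (1,14,15)_16 → 6120
6120 = (1,7,14,8)_16 → 3600
3600 = (14,1,0)_16 → 2745
2745 = (10,11,9)_16 → 3060

3060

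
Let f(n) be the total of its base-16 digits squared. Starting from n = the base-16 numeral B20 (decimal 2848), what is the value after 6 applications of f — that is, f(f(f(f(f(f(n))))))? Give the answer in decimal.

208

2848 = (11,2,0)_16 → 11² + 2² + 0² = 121 + 4 + 0 = 125
125 = (7,13)_16 → 7² + 13² = 49 + 169 = 218
218 = (13,10)_16 → 13² + 10² = 169 + 100 = 269
269 = (1,0,13)_16 → 1² + 0² + 13² = 1 + 0 + 169 = 170
170 = (10,10)_16 → 10² + 10² = 100 + 100 = 200
200 = (12,8)_16 → 12² + 8² = 144 + 64 = 208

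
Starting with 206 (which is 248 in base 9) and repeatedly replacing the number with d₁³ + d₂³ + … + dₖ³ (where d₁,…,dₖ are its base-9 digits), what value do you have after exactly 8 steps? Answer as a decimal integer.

206 = (2,4,8)_9 → 2³ + 4³ + 8³ = 584
584 = (7,1,8)_9 → 7³ + 1³ + 8³ = 856
856 = (1,1,5,1)_9 → 1³ + 1³ + 5³ + 1³ = 128
128 = (1,5,2)_9 → 1³ + 5³ + 2³ = 134
134 = (1,5,8)_9 → 1³ + 5³ + 8³ = 638
638 = (7,7,8)_9 → 7³ + 7³ + 8³ = 1198
1198 = (1,5,7,1)_9 → 1³ + 5³ + 7³ + 1³ = 470
470 = (5,7,2)_9 → 5³ + 7³ + 2³ = 476

476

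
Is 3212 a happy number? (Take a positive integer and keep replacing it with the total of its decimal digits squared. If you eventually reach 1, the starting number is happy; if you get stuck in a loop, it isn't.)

3212 → 18
18 → 65
65 → 61
61 → 37
37 → 58
58 → 89
89 → 145
145 → 42
42 → 20
20 → 4
4 → 16
16 → 37  — 37 already seen; the sequence cycles without reaching 1.

not happy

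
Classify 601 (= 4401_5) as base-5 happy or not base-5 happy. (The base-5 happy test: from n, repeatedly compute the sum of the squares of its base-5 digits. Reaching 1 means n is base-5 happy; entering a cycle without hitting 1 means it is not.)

base-5 happy

601 = (4,4,0,1)_5 → 33
33 = (1,1,3)_5 → 11
11 = (2,1)_5 → 5
5 = (1,0)_5 → 1  — reached 1.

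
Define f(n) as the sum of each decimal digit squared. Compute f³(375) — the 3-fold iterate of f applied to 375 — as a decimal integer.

375 → 3² + 7² + 5² = 9 + 49 + 25 = 83
83 → 8² + 3² = 64 + 9 = 73
73 → 7² + 3² = 49 + 9 = 58

58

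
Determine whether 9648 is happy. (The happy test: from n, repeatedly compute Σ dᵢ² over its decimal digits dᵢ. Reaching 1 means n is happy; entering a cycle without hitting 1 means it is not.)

9648 → 197
197 → 131
131 → 11
11 → 2
2 → 4
4 → 16
16 → 37
37 → 58
58 → 89
89 → 145
145 → 42
42 → 20
20 → 4  — 4 already seen; the sequence cycles without reaching 1.

not happy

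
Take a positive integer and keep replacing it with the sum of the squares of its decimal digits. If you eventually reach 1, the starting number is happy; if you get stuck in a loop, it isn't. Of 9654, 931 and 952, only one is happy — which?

9654: 9654 → 158 → 90 → 81 → 65 → 61 → 37 → 58 → 89 → 145 → 42 → 20 → 4 → 16 → 37  — repeats 37 (not happy)
931: 931 → 91 → 82 → 68 → 100 → 1  — reaches 1 (happy)
952: 952 → 110 → 2 → 4 → 16 → 37 → 58 → 89 → 145 → 42 → 20 → 4  — repeats 4 (not happy)

931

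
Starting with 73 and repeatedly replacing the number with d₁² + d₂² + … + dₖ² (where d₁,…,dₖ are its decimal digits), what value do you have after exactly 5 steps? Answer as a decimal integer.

73 → 58
58 → 89
89 → 145
145 → 42
42 → 20

20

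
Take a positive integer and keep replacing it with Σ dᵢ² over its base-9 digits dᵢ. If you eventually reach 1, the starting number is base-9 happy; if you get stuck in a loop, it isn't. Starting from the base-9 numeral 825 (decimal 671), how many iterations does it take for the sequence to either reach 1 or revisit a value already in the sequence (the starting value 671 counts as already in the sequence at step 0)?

671 = (8,2,5)_9 → 93
93 = (1,1,3)_9 → 11
11 = (1,2)_9 → 5
5 = (5)_9 → 25
25 = (2,7)_9 → 53
53 = (5,8)_9 → 89
89 = (1,0,8)_9 → 65
65 = (7,2)_9 → 53  — 53 repeats.
That took 8 steps.

8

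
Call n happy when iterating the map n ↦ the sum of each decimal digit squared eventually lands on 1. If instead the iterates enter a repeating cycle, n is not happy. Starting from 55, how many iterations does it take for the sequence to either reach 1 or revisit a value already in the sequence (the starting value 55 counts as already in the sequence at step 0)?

13

55 → 5² + 5² = 50
50 → 5² + 0² = 25
25 → 2² + 5² = 29
29 → 2² + 9² = 85
85 → 8² + 5² = 89
89 → 8² + 9² = 145
145 → 1² + 4² + 5² = 42
42 → 4² + 2² = 20
20 → 2² + 0² = 4
4 → 4² = 16
16 → 1² + 6² = 37
37 → 3² + 7² = 58
58 → 5² + 8² = 89  — 89 repeats.
That took 13 steps.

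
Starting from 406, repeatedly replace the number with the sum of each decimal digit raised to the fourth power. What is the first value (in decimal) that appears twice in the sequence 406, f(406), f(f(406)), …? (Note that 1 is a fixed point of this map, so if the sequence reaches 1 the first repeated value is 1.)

8208

406 → 4⁴ + 0⁴ + 6⁴ = 1552
1552 → 1⁴ + 5⁴ + 5⁴ + 2⁴ = 1267
1267 → 1⁴ + 2⁴ + 6⁴ + 7⁴ = 3714
3714 → 3⁴ + 7⁴ + 1⁴ + 4⁴ = 2739
2739 → 2⁴ + 7⁴ + 3⁴ + 9⁴ = 9059
9059 → 9⁴ + 0⁴ + 5⁴ + 9⁴ = 13747
13747 → 1⁴ + 3⁴ + 7⁴ + 4⁴ + 7⁴ = 5140
5140 → 5⁴ + 1⁴ + 4⁴ + 0⁴ = 882
882 → 8⁴ + 8⁴ + 2⁴ = 8208
8208 → 8⁴ + 2⁴ + 0⁴ + 8⁴ = 8208  — 8208 already appeared earlier.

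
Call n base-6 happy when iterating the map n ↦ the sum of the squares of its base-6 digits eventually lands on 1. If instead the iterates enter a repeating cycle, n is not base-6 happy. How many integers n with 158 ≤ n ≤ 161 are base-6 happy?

1

158: 158 → 24 → 16 → 20 → 13 → 5 → 25 → 17 → 29 → 41 → 26 → 20  — not base-6 happy
159: 159 → 29 → 41 → 26 → 20 → 13 → 5 → 25 → 17 → 29  — not base-6 happy
160: 160 → 36 → 1  — base-6 happy
161: 161 → 45 → 11 → 26 → 20 → 13 → 5 → 25 → 17 → 29 → 41 → 26  — not base-6 happy
base-6 happy: 160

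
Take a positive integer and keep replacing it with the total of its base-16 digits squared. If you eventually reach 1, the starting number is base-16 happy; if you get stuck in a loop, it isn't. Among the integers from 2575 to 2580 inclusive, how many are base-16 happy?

3

2575: 2575 → 325 → 42 → 104 → 100 → 52 → 25 → 82 → 29 → 170 → 200 → 208 → 169 → 181 → 146 → 85 → 50 → 13 → 169  (repeats 169)
2576: 2576 → 101 → 61 → 178 → 125 → 218 → 269 → 170 → 200 → 208 → 169 → 181 → 146 → 85 → 50 → 13 → 169  (repeats 169)
2577: 2577 → 102 → 72 → 80 → 25 → 82 → 29 → 170 → 200 → 208 → 169 → 181 → 146 → 85 → 50 → 13 → 169  (repeats 169)
2578: 2578 → 105 → 117 → 74 → 116 → 65 → 17 → 2 → 4 → 16 → 1  (reaches 1)
2579: 2579 → 110 → 232 → 260 → 17 → 2 → 4 → 16 → 1  (reaches 1)
2580: 2580 → 117 → 74 → 116 → 65 → 17 → 2 → 4 → 16 → 1  (reaches 1)
base-16 happy: 2578, 2579, 2580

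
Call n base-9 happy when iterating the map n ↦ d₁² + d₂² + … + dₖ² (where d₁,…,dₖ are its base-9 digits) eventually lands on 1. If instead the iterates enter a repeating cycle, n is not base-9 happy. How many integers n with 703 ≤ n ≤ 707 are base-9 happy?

2

703: 703 → 101 → 9 → 1  — base-9 happy
704: 704 → 104 → 30 → 18 → 4 → 16 → 50 → 50  — not base-9 happy
705: 705 → 109 → 11 → 5 → 25 → 53 → 89 → 65 → 53  — not base-9 happy
706: 706 → 116 → 74 → 68 → 74  — not base-9 happy
707: 707 → 125 → 81 → 1  — base-9 happy
base-9 happy: 703, 707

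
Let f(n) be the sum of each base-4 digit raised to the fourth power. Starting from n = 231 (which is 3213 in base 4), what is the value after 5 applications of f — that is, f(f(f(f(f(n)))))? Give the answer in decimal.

231 = (3,2,1,3)_4 → 3⁴ + 2⁴ + 1⁴ + 3⁴ = 81 + 16 + 1 + 81 = 179
179 = (2,3,0,3)_4 → 2⁴ + 3⁴ + 0⁴ + 3⁴ = 16 + 81 + 0 + 81 = 178
178 = (2,3,0,2)_4 → 2⁴ + 3⁴ + 0⁴ + 2⁴ = 16 + 81 + 0 + 16 = 113
113 = (1,3,0,1)_4 → 1⁴ + 3⁴ + 0⁴ + 1⁴ = 1 + 81 + 0 + 1 = 83
83 = (1,1,0,3)_4 → 1⁴ + 1⁴ + 0⁴ + 3⁴ = 1 + 1 + 0 + 81 = 83

83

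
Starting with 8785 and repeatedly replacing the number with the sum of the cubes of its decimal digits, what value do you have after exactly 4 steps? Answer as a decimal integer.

133

8785 → 1492
1492 → 802
802 → 520
520 → 133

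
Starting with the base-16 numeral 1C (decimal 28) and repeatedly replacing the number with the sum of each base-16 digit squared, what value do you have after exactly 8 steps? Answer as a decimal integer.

28 = (1,12)_16 → 145
145 = (9,1)_16 → 82
82 = (5,2)_16 → 29
29 = (1,13)_16 → 170
170 = (10,10)_16 → 200
200 = (12,8)_16 → 208
208 = (13,0)_16 → 169
169 = (10,9)_16 → 181

181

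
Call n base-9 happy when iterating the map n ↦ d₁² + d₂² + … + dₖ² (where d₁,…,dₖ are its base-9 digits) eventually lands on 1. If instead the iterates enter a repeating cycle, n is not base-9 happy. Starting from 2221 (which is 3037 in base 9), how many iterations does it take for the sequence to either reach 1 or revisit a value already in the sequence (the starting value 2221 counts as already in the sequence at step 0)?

2221 = (3,0,3,7)_9 → 67
67 = (7,4)_9 → 65
65 = (7,2)_9 → 53
53 = (5,8)_9 → 89
89 = (1,0,8)_9 → 65  — 65 repeats.
That took 5 steps.

5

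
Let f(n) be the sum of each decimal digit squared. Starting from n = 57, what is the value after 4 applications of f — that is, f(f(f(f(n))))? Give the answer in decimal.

37

57 → 5² + 7² = 74
74 → 7² + 4² = 65
65 → 6² + 5² = 61
61 → 6² + 1² = 37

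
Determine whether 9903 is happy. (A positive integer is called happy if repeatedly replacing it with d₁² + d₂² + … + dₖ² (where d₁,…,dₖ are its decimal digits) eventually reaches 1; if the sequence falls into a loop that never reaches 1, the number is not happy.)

9903 → 9² + 9² + 0² + 3² = 171
171 → 1² + 7² + 1² = 51
51 → 5² + 1² = 26
26 → 2² + 6² = 40
40 → 4² + 0² = 16
16 → 1² + 6² = 37
37 → 3² + 7² = 58
58 → 5² + 8² = 89
89 → 8² + 9² = 145
145 → 1² + 4² + 5² = 42
42 → 4² + 2² = 20
20 → 2² + 0² = 4
4 → 4² = 16  — 16 already seen; the sequence cycles without reaching 1.

not happy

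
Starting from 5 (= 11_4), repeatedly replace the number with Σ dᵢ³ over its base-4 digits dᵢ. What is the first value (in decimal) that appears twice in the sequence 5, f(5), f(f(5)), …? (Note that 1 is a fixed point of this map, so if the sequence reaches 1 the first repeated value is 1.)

5 = (1,1)_4 → 1³ + 1³ = 2
2 = (2)_4 → 2³ = 8
8 = (2,0)_4 → 2³ + 0³ = 8  — 8 already appeared earlier.

8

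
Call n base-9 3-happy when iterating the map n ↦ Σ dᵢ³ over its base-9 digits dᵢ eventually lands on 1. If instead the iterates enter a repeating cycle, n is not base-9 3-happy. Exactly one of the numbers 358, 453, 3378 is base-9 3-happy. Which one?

358: 358 → 434 → 160 → 856 → 128 → 134 → 638 → 1198 → 470 → 476 → 980 → 540 → 432 → 152 → 856  — repeats 856 (not base-9 3-happy)
453: 453 → 277 → 397 → 577 → 345 → 99 → 9 → 1  — reaches 1 (base-9 3-happy)
3378: 3378 → 432 → 152 → 856 → 128 → 134 → 638 → 1198 → 470 → 476 → 980 → 540 → 432  — repeats 432 (not base-9 3-happy)

453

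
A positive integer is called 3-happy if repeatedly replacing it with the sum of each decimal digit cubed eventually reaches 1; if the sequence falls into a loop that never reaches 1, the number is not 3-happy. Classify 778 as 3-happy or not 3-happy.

3-happy

778 → 7³ + 7³ + 8³ = 343 + 343 + 512 = 1198
1198 → 1³ + 1³ + 9³ + 8³ = 1 + 1 + 729 + 512 = 1243
1243 → 1³ + 2³ + 4³ + 3³ = 1 + 8 + 64 + 27 = 100
100 → 1³ + 0³ + 0³ = 1 + 0 + 0 = 1  — reached 1.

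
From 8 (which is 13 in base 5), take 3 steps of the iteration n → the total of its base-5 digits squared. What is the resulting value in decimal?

8 = (1,3)_5 → 10
10 = (2,0)_5 → 4
4 = (4)_5 → 16

16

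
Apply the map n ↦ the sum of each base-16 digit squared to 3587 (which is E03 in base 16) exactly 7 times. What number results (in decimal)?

13

3587 = (14,0,3)_16 → 14² + 0² + 3² = 205
205 = (12,13)_16 → 12² + 13² = 313
313 = (1,3,9)_16 → 1² + 3² + 9² = 91
91 = (5,11)_16 → 5² + 11² = 146
146 = (9,2)_16 → 9² + 2² = 85
85 = (5,5)_16 → 5² + 5² = 50
50 = (3,2)_16 → 3² + 2² = 13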